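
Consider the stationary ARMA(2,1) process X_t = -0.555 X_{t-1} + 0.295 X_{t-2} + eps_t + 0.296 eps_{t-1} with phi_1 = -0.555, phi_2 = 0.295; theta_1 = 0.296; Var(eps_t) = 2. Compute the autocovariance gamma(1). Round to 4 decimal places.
\gamma(1) = -1.9792

Multiply the model equation by X_{t-k} and take expectations. With theta_0 = psi_0 = 1 and psi_j the MA(infinity) weights, this gives
  gamma(k) - sum_i phi_i gamma(k-i) = c_k,
  c_k = sigma^2 * sum_{j=k..q} theta_j psi_{j-k}   (c_k = 0 for k > q),
using gamma(-m) = gamma(m).
psi-weights needed (psi_j = theta_j + sum_i phi_i psi_{j-i}):
  psi_1 = theta_1 + phi_1 = 0.296 + (-0.555) = -0.259
Right-hand sides:
  c_0 = sigma^2 (1 + theta_1 psi_1) = 2 * (1 + (0.296)(-0.259)) = 2 * 0.923336 = 1.846672
  c_1 = sigma^2 theta_1 = 2 * (0.296) = 0.592
  c_2 = 0
Equations for k = 0, 1, 2 (AR order 2, c_2 = 0):
  (E0) gamma(0) = phi_1 gamma(1) + phi_2 gamma(2) + c_0
  (E1) gamma(1) = phi_1 gamma(0) + phi_2 gamma(1) + c_1
  (E2) gamma(2) = phi_1 gamma(1) + phi_2 gamma(0)
From (E1): gamma(1) = A gamma(0) + B with
  A = phi_1 / (1 - phi_2) = -0.555 / 0.705 = -0.787234,   B = c_1 / (1 - phi_2) = 0.592 / 0.705 = 0.839716.
Insert (E2) into (E0): gamma(0) (1 - phi_2^2) = phi_1 (1 + phi_2) gamma(1) + c_0.
  phi_1 (1 + phi_2) = (-0.555)(1.295) = -0.718725,   1 - phi_2^2 = 0.912975.
Replace gamma(1) by A gamma(0) + B and collect gamma(0):
  gamma(0) [0.912975 - (-0.718725)(-0.787234)] = (-0.718725)(0.839716) + 1.846672
  gamma(0) * 0.34717 = 1.243147
  gamma(0) = 1.243147 / 0.34717 = 3.580799.
  gamma(1) = A gamma(0) + B = (-0.787234)(3.580799) + (0.839716) = -1.979211.
Therefore gamma(1) = -1.9792 (to 4 decimal places).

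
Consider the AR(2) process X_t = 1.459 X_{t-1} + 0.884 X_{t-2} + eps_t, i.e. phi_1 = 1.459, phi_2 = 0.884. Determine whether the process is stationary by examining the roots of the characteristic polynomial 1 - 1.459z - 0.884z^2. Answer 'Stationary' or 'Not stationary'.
\text{Not stationary}

The AR(p) characteristic polynomial is P(z) = 1 - 1.459z - 0.884z^2.
Stationarity requires all roots to lie outside the unit circle, i.e. |z| > 1 for every root.
Set 1 + (-1.459) z + (-0.884) z^2 = 0, i.e. a z^2 + b z + c = 0 with a = -0.884, b = -1.459, c = 1.
Discriminant D = b^2 - 4ac = (-1.459)^2 - 4*(-0.884)*1 = 2.128681 - (-3.536) = 5.664681.
D >= 0, so the roots are real: z = (-b +/- sqrt(D)) / (2a) = (1.459 +/- 2.380059) / (-1.768).
  z_1 = (1.459 + 2.380059) / (-1.768) = -2.1714,   |z_1| = 2.1714.
  z_2 = (1.459 - 2.380059) / (-1.768) = 0.521,   |z_2| = 0.521.
Moduli of all roots: 2.1714, 0.5210.
All moduli strictly greater than 1? No.
Verdict: Not stationary.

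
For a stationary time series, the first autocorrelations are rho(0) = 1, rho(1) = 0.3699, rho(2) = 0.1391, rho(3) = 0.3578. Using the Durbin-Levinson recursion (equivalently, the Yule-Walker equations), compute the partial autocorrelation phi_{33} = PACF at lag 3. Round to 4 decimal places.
\phi_{33} = 0.3539

The PACF at lag k is phi_{kk}, the last component of the solution
to the Yule-Walker system G_k phi = r_k where
  (G_k)_{ij} = rho(|i - j|), (r_k)_i = rho(i), i,j = 1..k.
Equivalently, Durbin-Levinson gives phi_{kk} iteratively:
  phi_{11} = rho(1)
  phi_{kk} = [rho(k) - sum_{j=1..k-1} phi_{k-1,j} rho(k-j)]
            / [1 - sum_{j=1..k-1} phi_{k-1,j} rho(j)],
  phi_{k,j} = phi_{k-1,j} - phi_{kk} phi_{k-1,k-j},  j = 1..k-1.
Step k = 1:
  phi_11 = rho(1) = 0.3699.
Step k = 2:
  phi_22 = [rho(2) - phi_11 rho(1)] / [1 - phi_11 rho(1)] = [0.1391 - (0.3699)(0.3699)] / [1 - (0.3699)(0.3699)]
         = 0.00227399 / 0.86317399 = 0.002634.
  Update: phi_21 = phi_11 - phi_22 phi_11 = 0.3699 - (0.002634)(0.3699) = 0.368926.
Step k = 3:
  phi_33 = [rho(3) - phi_21 rho(2) - phi_22 rho(1)] / [1 - phi_21 rho(1) - phi_22 rho(2)]
    numerator   = 0.3578 - (0.368926)(0.1391) - (0.002634)(0.3699) = 0.30550798
    denominator = 1 - (0.368926)(0.3699) - (0.002634)(0.1391) = 0.863168
  phi_33 = 0.30550798 / 0.863168 = 0.3539.
Therefore phi_{33} = 0.3539.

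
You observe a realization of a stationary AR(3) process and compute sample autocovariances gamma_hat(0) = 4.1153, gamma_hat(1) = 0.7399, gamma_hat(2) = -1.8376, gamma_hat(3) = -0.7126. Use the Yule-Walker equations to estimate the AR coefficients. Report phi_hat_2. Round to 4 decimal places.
\hat\phi_{2} = -0.5080

The Yule-Walker equations for an AR(p) process read, in matrix form,
  Gamma_p phi = r_p,   with   (Gamma_p)_{ij} = gamma(|i - j|),
                       (r_p)_i = gamma(i),   i,j = 1..p.
Substitute the sample gammas (Toeplitz matrix and right-hand side of size 3):
  Gamma_p = [[4.1153, 0.7399, -1.8376], [0.7399, 4.1153, 0.7399], [-1.8376, 0.7399, 4.1153]]
  r_p     = [0.7399, -1.8376, -0.7126]
Written out (R1..R3):
  (R1) 4.1153 phi_1 + 0.7399 phi_2 - 1.8376 phi_3 = 0.7399
  (R2) 0.7399 phi_1 + 4.1153 phi_2 + 0.7399 phi_3 = -1.8376
  (R3) -1.8376 phi_1 + 0.7399 phi_2 + 4.1153 phi_3 = -0.7126
Gaussian elimination:
  R2 <- R2 - (0.7399/4.1153) R1 = R2 - (0.179792) R1:  3.982272 phi_2 + 1.070287 phi_3 = -1.970628
  R3 <- R3 - (-1.8376/4.1153) R1 = R3 - (-0.446529) R1:  1.070287 phi_2 + 3.294759 phi_3 = -0.382213
  R3 <- R3 - (1.070287/3.982272) R2 = R3 - (0.268763) R2:  3.007105 phi_3 = 0.147418
Back-substitution:
  phi_hat_3 = 0.147418 / 3.007105 = 0.049023
  phi_hat_2 = (-1.970628 - (1.070287)(0.049023)) / 3.982272 = -0.508026
  phi_hat_1 = (0.7399 - (0.7399)(-0.508026) - (-1.8376)(0.049023)) / 4.1153 = 0.293022
So phi_hat = [0.2930, -0.5080, 0.0490].
Therefore phi_hat_2 = -0.5080.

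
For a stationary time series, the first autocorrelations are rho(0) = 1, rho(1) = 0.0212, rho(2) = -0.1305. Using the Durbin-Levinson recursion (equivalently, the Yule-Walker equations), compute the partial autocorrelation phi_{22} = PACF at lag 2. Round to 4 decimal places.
\phi_{22} = -0.1310

The PACF at lag k is phi_{kk}, the last component of the solution
to the Yule-Walker system G_k phi = r_k where
  (G_k)_{ij} = rho(|i - j|), (r_k)_i = rho(i), i,j = 1..k.
Equivalently, Durbin-Levinson gives phi_{kk} iteratively:
  phi_{11} = rho(1)
  phi_{kk} = [rho(k) - sum_{j=1..k-1} phi_{k-1,j} rho(k-j)]
            / [1 - sum_{j=1..k-1} phi_{k-1,j} rho(j)],
  phi_{k,j} = phi_{k-1,j} - phi_{kk} phi_{k-1,k-j},  j = 1..k-1.
Step k = 1:
  phi_11 = rho(1) = 0.0212.
Step k = 2:
  phi_22 = [rho(2) - phi_11 rho(1)] / [1 - phi_11 rho(1)] = [-0.1305 - (0.0212)(0.0212)] / [1 - (0.0212)(0.0212)]
         = -0.13094944 / 0.99955056 = -0.131.
Therefore phi_{22} = -0.1310.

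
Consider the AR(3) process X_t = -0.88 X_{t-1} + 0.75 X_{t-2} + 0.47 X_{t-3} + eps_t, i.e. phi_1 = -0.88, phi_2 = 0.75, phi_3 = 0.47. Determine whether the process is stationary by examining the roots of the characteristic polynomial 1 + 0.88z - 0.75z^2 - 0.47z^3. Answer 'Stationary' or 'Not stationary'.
\text{Not stationary}

The AR(p) characteristic polynomial is P(z) = 1 + 0.88z - 0.75z^2 - 0.47z^3.
Stationarity requires all roots to lie outside the unit circle, i.e. |z| > 1 for every root.
Degree 3: look for a simple real root z0 first, then factor out (1 - z/z0) and solve the remaining quadratic.
Testing z0 = -2: P(-2) = 1 + (0.88)(-2) + (-0.75)(-2)^2 + (-0.47)(-2)^3
  = 1 + (-1.76) + (-3) + (3.76) = 0.  So z_0 = -2 is a root, |z_0| = 2.
Divide out the factor (1 + 0.5 z) = (1 - z/z0) (since 1/z0 = -0.5):
  P(z) = (1 + 0.5 z)(1 + (0.38) z + (-0.94) z^2)
  [check: z-coef 0.38 - (-0.5) = 0.88; z^2-coef -0.94 - (-0.5)(0.38) = -0.75; z^3-coef -(-0.5)(-0.94) = -0.47.]
Remaining roots from the quadratic factor 1 + (0.38) z + (-0.94) z^2:
  Set 1 + (0.38) z + (-0.94) z^2 = 0, i.e. a z^2 + b z + c = 0 with a = -0.94, b = 0.38, c = 1.
  Discriminant D = b^2 - 4ac = (0.38)^2 - 4*(-0.94)*1 = 0.1444 - (-3.76) = 3.9044.
  D >= 0, so the roots are real: z = (-b +/- sqrt(D)) / (2a) = (-0.38 +/- 1.975955) / (-1.88).
    z_1 = (-0.38 + 1.975955) / (-1.88) = -0.8489,   |z_1| = 0.8489.
    z_2 = (-0.38 - 1.975955) / (-1.88) = 1.2532,   |z_2| = 1.2532.
Moduli of all roots: 2.0000, 0.8489, 1.2532.
All moduli strictly greater than 1? No.
Verdict: Not stationary.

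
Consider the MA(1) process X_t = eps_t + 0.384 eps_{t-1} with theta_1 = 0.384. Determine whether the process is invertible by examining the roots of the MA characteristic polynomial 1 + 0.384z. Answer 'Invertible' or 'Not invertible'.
\text{Invertible}

The MA(q) characteristic polynomial is P(z) = 1 + 0.384z.
Invertibility requires all roots to lie outside the unit circle, i.e. |z| > 1 for every root.
This is linear in z: 1 + (0.384) z = 0  =>  z = -1/(0.384) = -2.604167,  |z| = 2.604167.
Moduli of all roots: 2.6042.
All moduli strictly greater than 1? Yes.
Verdict: Invertible.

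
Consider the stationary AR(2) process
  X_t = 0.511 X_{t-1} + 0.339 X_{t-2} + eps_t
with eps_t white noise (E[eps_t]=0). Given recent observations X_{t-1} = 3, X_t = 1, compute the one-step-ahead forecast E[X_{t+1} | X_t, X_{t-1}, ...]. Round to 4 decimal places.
E[X_{t+1} \mid \mathcal F_t] = 1.5280

For an AR(p) model X_t = c + sum_i phi_i X_{t-i} + eps_t, the
one-step-ahead conditional mean is
  E[X_{t+1} | X_t, ...] = c + sum_i phi_i X_{t+1-i}.
Substitute known values:
  E[X_{t+1} | ...] = (0.511) * (1) + (0.339) * (3)
                   = 1.5280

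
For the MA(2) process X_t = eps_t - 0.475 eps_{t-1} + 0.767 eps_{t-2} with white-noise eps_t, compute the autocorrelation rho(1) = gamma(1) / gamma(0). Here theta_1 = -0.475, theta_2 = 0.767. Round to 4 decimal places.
\rho(1) = -0.4627

For an MA(q) process with theta_0 = 1, the autocovariance is
  gamma(k) = sigma^2 * sum_{i=0..q-k} theta_i * theta_{i+k},
and rho(k) = gamma(k) / gamma(0). Sigma^2 cancels.
  numerator   = (1)*(-0.475) + (-0.475)*(0.767) = -0.839325.
  denominator = (1)^2 + (-0.475)^2 + (0.767)^2 = 1.813914.
  rho(1) = -0.839325 / 1.813914 = -0.4627.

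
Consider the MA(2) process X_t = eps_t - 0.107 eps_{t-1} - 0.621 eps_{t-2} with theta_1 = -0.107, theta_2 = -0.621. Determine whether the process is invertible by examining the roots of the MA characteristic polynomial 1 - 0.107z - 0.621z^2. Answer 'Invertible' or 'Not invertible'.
\text{Invertible}

The MA(q) characteristic polynomial is P(z) = 1 - 0.107z - 0.621z^2.
Invertibility requires all roots to lie outside the unit circle, i.e. |z| > 1 for every root.
Set 1 + (-0.107) z + (-0.621) z^2 = 0, i.e. a z^2 + b z + c = 0 with a = -0.621, b = -0.107, c = 1.
Discriminant D = b^2 - 4ac = (-0.107)^2 - 4*(-0.621)*1 = 0.011449 - (-2.484) = 2.495449.
D >= 0, so the roots are real: z = (-b +/- sqrt(D)) / (2a) = (0.107 +/- 1.579699) / (-1.242).
  z_1 = (0.107 + 1.579699) / (-1.242) = -1.3581,   |z_1| = 1.3581.
  z_2 = (0.107 - 1.579699) / (-1.242) = 1.1857,   |z_2| = 1.1857.
Moduli of all roots: 1.3581, 1.1857.
All moduli strictly greater than 1? Yes.
Verdict: Invertible.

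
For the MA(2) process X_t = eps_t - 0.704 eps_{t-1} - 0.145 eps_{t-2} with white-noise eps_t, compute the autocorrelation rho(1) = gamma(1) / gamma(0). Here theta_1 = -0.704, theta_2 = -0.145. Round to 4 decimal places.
\rho(1) = -0.3969

For an MA(q) process with theta_0 = 1, the autocovariance is
  gamma(k) = sigma^2 * sum_{i=0..q-k} theta_i * theta_{i+k},
and rho(k) = gamma(k) / gamma(0). Sigma^2 cancels.
  numerator   = (1)*(-0.704) + (-0.704)*(-0.145) = -0.60192.
  denominator = (1)^2 + (-0.704)^2 + (-0.145)^2 = 1.516641.
  rho(1) = -0.60192 / 1.516641 = -0.3969.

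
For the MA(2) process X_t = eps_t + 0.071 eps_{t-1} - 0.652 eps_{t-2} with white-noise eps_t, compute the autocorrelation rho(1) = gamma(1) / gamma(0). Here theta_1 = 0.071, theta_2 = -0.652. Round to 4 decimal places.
\rho(1) = 0.0173

For an MA(q) process with theta_0 = 1, the autocovariance is
  gamma(k) = sigma^2 * sum_{i=0..q-k} theta_i * theta_{i+k},
and rho(k) = gamma(k) / gamma(0). Sigma^2 cancels.
  numerator   = (1)*(0.071) + (0.071)*(-0.652) = 0.024708.
  denominator = (1)^2 + (0.071)^2 + (-0.652)^2 = 1.430145.
  rho(1) = 0.024708 / 1.430145 = 0.0173.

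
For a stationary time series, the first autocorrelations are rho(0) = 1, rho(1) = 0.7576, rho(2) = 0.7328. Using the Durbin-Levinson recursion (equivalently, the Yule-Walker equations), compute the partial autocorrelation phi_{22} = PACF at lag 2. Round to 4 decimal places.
\phi_{22} = 0.3728

The PACF at lag k is phi_{kk}, the last component of the solution
to the Yule-Walker system G_k phi = r_k where
  (G_k)_{ij} = rho(|i - j|), (r_k)_i = rho(i), i,j = 1..k.
Equivalently, Durbin-Levinson gives phi_{kk} iteratively:
  phi_{11} = rho(1)
  phi_{kk} = [rho(k) - sum_{j=1..k-1} phi_{k-1,j} rho(k-j)]
            / [1 - sum_{j=1..k-1} phi_{k-1,j} rho(j)],
  phi_{k,j} = phi_{k-1,j} - phi_{kk} phi_{k-1,k-j},  j = 1..k-1.
Step k = 1:
  phi_11 = rho(1) = 0.7576.
Step k = 2:
  phi_22 = [rho(2) - phi_11 rho(1)] / [1 - phi_11 rho(1)] = [0.7328 - (0.7576)(0.7576)] / [1 - (0.7576)(0.7576)]
         = 0.15884224 / 0.42604224 = 0.3728.
Therefore phi_{22} = 0.3728.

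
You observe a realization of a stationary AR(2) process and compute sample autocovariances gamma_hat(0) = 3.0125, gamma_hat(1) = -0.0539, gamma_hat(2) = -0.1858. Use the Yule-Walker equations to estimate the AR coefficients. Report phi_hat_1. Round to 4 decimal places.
\hat\phi_{1} = -0.0190

The Yule-Walker equations for an AR(p) process read, in matrix form,
  Gamma_p phi = r_p,   with   (Gamma_p)_{ij} = gamma(|i - j|),
                       (r_p)_i = gamma(i),   i,j = 1..p.
Substitute the sample gammas (Toeplitz matrix and right-hand side of size 2):
  Gamma_p = [[3.0125, -0.0539], [-0.0539, 3.0125]]
  r_p     = [-0.0539, -0.1858]
Written out:
  3.0125 phi_1 - 0.0539 phi_2 = -0.0539
  -0.0539 phi_1 + 3.0125 phi_2 = -0.1858
Solve by Cramer's rule:
  det = gamma(0)^2 - gamma(1)^2 = (3.0125)^2 - (-0.0539)^2 = 9.07515625 - 0.00290521 = 9.07225104
  phi_hat_1 = [gamma(1) gamma(0) - gamma(1) gamma(2)] / det = [(-0.0539)(3.0125) - (-0.0539)(-0.1858)] / 9.07225104 = -0.17238837 / 9.07225104 = -0.019
  phi_hat_2 = [gamma(0) gamma(2) - gamma(1)^2] / det = [(3.0125)(-0.1858) - (-0.0539)^2] / 9.07225104 = -0.56262771 / 9.07225104 = -0.062
So phi_hat = [-0.0190, -0.0620].
Therefore phi_hat_1 = -0.0190.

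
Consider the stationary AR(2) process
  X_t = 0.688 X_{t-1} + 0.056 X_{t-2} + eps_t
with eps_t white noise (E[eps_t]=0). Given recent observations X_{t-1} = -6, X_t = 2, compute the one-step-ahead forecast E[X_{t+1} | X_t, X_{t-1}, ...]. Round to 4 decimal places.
E[X_{t+1} \mid \mathcal F_t] = 1.0400

For an AR(p) model X_t = c + sum_i phi_i X_{t-i} + eps_t, the
one-step-ahead conditional mean is
  E[X_{t+1} | X_t, ...] = c + sum_i phi_i X_{t+1-i}.
Substitute known values:
  E[X_{t+1} | ...] = (0.688) * (2) + (0.056) * (-6)
                   = 1.0400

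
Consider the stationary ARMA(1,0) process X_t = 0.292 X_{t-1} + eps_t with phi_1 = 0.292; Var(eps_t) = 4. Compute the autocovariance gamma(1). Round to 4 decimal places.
\gamma(1) = 1.2769

Multiply the model equation by X_{t-k} and take expectations. With theta_0 = psi_0 = 1 and psi_j the MA(infinity) weights, this gives
  gamma(k) - sum_i phi_i gamma(k-i) = c_k,
  c_k = sigma^2 * sum_{j=k..q} theta_j psi_{j-k}   (c_k = 0 for k > q),
using gamma(-m) = gamma(m).
Pure AR (q = 0): c_0 = sigma^2 = 4, c_k = 0 for k >= 1.
Equations for k = 0 and k = 1 (AR order 1):
  gamma(0) = phi_1 gamma(1) + c_0
  gamma(1) = phi_1 gamma(0) + c_1
Substituting the second into the first: gamma(0) (1 - phi_1^2) = c_0 + phi_1 c_1, so
  gamma(0) = c_0 / (1 - phi_1^2) = 4 / (1 - (0.292)^2) = 4 / 0.914736 = 4.372846.
  gamma(1) = phi_1 gamma(0) = (0.292)(4.372846) = 1.276871.
Therefore gamma(1) = 1.2769 (to 4 decimal places).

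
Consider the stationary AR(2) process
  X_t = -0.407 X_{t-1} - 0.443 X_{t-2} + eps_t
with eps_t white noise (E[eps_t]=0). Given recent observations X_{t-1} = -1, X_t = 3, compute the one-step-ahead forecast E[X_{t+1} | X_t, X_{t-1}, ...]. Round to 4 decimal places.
E[X_{t+1} \mid \mathcal F_t] = -0.7780

For an AR(p) model X_t = c + sum_i phi_i X_{t-i} + eps_t, the
one-step-ahead conditional mean is
  E[X_{t+1} | X_t, ...] = c + sum_i phi_i X_{t+1-i}.
Substitute known values:
  E[X_{t+1} | ...] = (-0.407) * (3) + (-0.443) * (-1)
                   = -0.7780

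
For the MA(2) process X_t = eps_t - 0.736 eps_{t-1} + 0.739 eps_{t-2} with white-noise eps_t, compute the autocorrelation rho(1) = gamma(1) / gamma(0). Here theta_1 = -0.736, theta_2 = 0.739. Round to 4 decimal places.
\rho(1) = -0.6130

For an MA(q) process with theta_0 = 1, the autocovariance is
  gamma(k) = sigma^2 * sum_{i=0..q-k} theta_i * theta_{i+k},
and rho(k) = gamma(k) / gamma(0). Sigma^2 cancels.
  numerator   = (1)*(-0.736) + (-0.736)*(0.739) = -1.279904.
  denominator = (1)^2 + (-0.736)^2 + (0.739)^2 = 2.087817.
  rho(1) = -1.279904 / 2.087817 = -0.6130.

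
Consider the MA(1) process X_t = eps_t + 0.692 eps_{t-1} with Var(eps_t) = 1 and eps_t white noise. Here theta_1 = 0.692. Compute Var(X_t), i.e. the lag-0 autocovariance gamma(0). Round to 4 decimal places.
\gamma(0) = 1.4789

For an MA(q) process X_t = eps_t + sum_i theta_i eps_{t-i} with
Var(eps_t) = sigma^2, the variance is
  gamma(0) = sigma^2 * (1 + sum_i theta_i^2).
  sum_i theta_i^2 = (0.692)^2 = 0.478864.
  gamma(0) = 1 * (1 + 0.478864) = 1 * 1.478864 = 1.478864, which rounds to 1.4789.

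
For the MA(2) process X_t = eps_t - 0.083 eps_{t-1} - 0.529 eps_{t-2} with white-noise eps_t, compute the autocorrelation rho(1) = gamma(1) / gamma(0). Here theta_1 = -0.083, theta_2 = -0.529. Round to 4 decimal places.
\rho(1) = -0.0304

For an MA(q) process with theta_0 = 1, the autocovariance is
  gamma(k) = sigma^2 * sum_{i=0..q-k} theta_i * theta_{i+k},
and rho(k) = gamma(k) / gamma(0). Sigma^2 cancels.
  numerator   = (1)*(-0.083) + (-0.083)*(-0.529) = -0.039093.
  denominator = (1)^2 + (-0.083)^2 + (-0.529)^2 = 1.28673.
  rho(1) = -0.039093 / 1.28673 = -0.0304.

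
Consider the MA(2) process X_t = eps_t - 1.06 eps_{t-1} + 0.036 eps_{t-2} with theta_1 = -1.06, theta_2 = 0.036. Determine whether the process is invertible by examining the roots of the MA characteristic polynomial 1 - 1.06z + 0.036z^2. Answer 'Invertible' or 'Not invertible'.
\text{Not invertible}

The MA(q) characteristic polynomial is P(z) = 1 - 1.06z + 0.036z^2.
Invertibility requires all roots to lie outside the unit circle, i.e. |z| > 1 for every root.
Set 1 + (-1.06) z + (0.036) z^2 = 0, i.e. a z^2 + b z + c = 0 with a = 0.036, b = -1.06, c = 1.
Discriminant D = b^2 - 4ac = (-1.06)^2 - 4*(0.036)*1 = 1.1236 - (0.144) = 0.9796.
D >= 0, so the roots are real: z = (-b +/- sqrt(D)) / (2a) = (1.06 +/- 0.989747) / (0.072).
  z_1 = (1.06 + 0.989747) / (0.072) = 28.4687,   |z_1| = 28.4687.
  z_2 = (1.06 - 0.989747) / (0.072) = 0.9757,   |z_2| = 0.9757.
Moduli of all roots: 28.4687, 0.9757.
All moduli strictly greater than 1? No.
Verdict: Not invertible.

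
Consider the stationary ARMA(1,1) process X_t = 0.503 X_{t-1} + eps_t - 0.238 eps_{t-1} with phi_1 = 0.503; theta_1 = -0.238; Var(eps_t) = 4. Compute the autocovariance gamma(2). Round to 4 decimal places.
\gamma(2) = 0.6283

Multiply the model equation by X_{t-k} and take expectations. With theta_0 = psi_0 = 1 and psi_j the MA(infinity) weights, this gives
  gamma(k) - sum_i phi_i gamma(k-i) = c_k,
  c_k = sigma^2 * sum_{j=k..q} theta_j psi_{j-k}   (c_k = 0 for k > q),
using gamma(-m) = gamma(m).
psi-weights needed (psi_j = theta_j + sum_i phi_i psi_{j-i}):
  psi_1 = theta_1 + phi_1 = -0.238 + (0.503) = 0.265
Right-hand sides:
  c_0 = sigma^2 (1 + theta_1 psi_1) = 4 * (1 + (-0.238)(0.265)) = 4 * 0.93693 = 3.74772
  c_1 = sigma^2 theta_1 = 4 * (-0.238) = -0.952
  c_2 = 0
Equations for k = 0 and k = 1 (AR order 1):
  gamma(0) = phi_1 gamma(1) + c_0
  gamma(1) = phi_1 gamma(0) + c_1
Substituting the second into the first: gamma(0) (1 - phi_1^2) = c_0 + phi_1 c_1, so
  gamma(0) = (c_0 + phi_1 c_1) / (1 - phi_1^2) = (3.74772 + (0.503)(-0.952)) / (1 - (0.503)^2) = 3.268864 / 0.746991 = 4.376042.
  gamma(1) = phi_1 gamma(0) + c_1 = (0.503)(4.376042) + (-0.952) = 1.249149.
For k = 2 (> q): gamma(2) = phi_1 gamma(1) = (0.503)(1.249149) = 0.628322.
Therefore gamma(2) = 0.6283 (to 4 decimal places).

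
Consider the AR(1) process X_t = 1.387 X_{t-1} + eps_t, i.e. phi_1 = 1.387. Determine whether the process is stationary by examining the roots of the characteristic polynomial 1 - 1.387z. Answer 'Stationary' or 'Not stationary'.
\text{Not stationary}

The AR(p) characteristic polynomial is P(z) = 1 - 1.387z.
Stationarity requires all roots to lie outside the unit circle, i.e. |z| > 1 for every root.
This is linear in z: 1 + (-1.387) z = 0  =>  z = -1/(-1.387) = 0.720981,  |z| = 0.720981.
Moduli of all roots: 0.7210.
All moduli strictly greater than 1? No.
Verdict: Not stationary.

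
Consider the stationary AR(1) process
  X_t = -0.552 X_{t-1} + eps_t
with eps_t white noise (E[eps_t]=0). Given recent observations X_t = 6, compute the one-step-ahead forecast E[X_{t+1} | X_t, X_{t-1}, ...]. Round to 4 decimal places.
E[X_{t+1} \mid \mathcal F_t] = -3.3120

For an AR(p) model X_t = c + sum_i phi_i X_{t-i} + eps_t, the
one-step-ahead conditional mean is
  E[X_{t+1} | X_t, ...] = c + sum_i phi_i X_{t+1-i}.
Substitute known values:
  E[X_{t+1} | ...] = (-0.552) * (6)
                   = -3.3120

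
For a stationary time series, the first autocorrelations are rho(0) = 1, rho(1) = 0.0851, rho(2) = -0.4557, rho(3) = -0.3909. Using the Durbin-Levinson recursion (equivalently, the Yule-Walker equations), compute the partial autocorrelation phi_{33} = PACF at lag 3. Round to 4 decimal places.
\phi_{33} = -0.3789

The PACF at lag k is phi_{kk}, the last component of the solution
to the Yule-Walker system G_k phi = r_k where
  (G_k)_{ij} = rho(|i - j|), (r_k)_i = rho(i), i,j = 1..k.
Equivalently, Durbin-Levinson gives phi_{kk} iteratively:
  phi_{11} = rho(1)
  phi_{kk} = [rho(k) - sum_{j=1..k-1} phi_{k-1,j} rho(k-j)]
            / [1 - sum_{j=1..k-1} phi_{k-1,j} rho(j)],
  phi_{k,j} = phi_{k-1,j} - phi_{kk} phi_{k-1,k-j},  j = 1..k-1.
Step k = 1:
  phi_11 = rho(1) = 0.0851.
Step k = 2:
  phi_22 = [rho(2) - phi_11 rho(1)] / [1 - phi_11 rho(1)] = [-0.4557 - (0.0851)(0.0851)] / [1 - (0.0851)(0.0851)]
         = -0.46294201 / 0.99275799 = -0.466319.
  Update: phi_21 = phi_11 - phi_22 phi_11 = 0.0851 - (-0.466319)(0.0851) = 0.124784.
Step k = 3:
  phi_33 = [rho(3) - phi_21 rho(2) - phi_22 rho(1)] / [1 - phi_21 rho(1) - phi_22 rho(2)]
    numerator   = -0.3909 - (0.124784)(-0.4557) - (-0.466319)(0.0851) = -0.29435229
    denominator = 1 - (0.124784)(0.0851) - (-0.466319)(-0.4557) = 0.77687929
  phi_33 = -0.29435229 / 0.77687929 = -0.3789.
Therefore phi_{33} = -0.3789.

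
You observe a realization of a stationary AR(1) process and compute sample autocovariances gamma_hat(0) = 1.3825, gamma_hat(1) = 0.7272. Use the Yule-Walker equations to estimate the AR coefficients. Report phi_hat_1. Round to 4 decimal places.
\hat\phi_{1} = 0.5260

The Yule-Walker equations for an AR(p) process read, in matrix form,
  Gamma_p phi = r_p,   with   (Gamma_p)_{ij} = gamma(|i - j|),
                       (r_p)_i = gamma(i),   i,j = 1..p.
Substitute the sample gammas (Toeplitz matrix and right-hand side of size 1):
  Gamma_p = [[1.3825]]
  r_p     = [0.7272]
With p = 1 this is the single equation gamma(0) phi_1 = gamma(1):
  phi_hat_1 = gamma(1) / gamma(0) = 0.7272 / 1.3825 = 0.5260.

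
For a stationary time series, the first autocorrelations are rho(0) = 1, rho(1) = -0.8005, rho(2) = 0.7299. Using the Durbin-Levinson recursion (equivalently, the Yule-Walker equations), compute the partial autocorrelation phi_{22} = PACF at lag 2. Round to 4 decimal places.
\phi_{22} = 0.2481

The PACF at lag k is phi_{kk}, the last component of the solution
to the Yule-Walker system G_k phi = r_k where
  (G_k)_{ij} = rho(|i - j|), (r_k)_i = rho(i), i,j = 1..k.
Equivalently, Durbin-Levinson gives phi_{kk} iteratively:
  phi_{11} = rho(1)
  phi_{kk} = [rho(k) - sum_{j=1..k-1} phi_{k-1,j} rho(k-j)]
            / [1 - sum_{j=1..k-1} phi_{k-1,j} rho(j)],
  phi_{k,j} = phi_{k-1,j} - phi_{kk} phi_{k-1,k-j},  j = 1..k-1.
Step k = 1:
  phi_11 = rho(1) = -0.8005.
Step k = 2:
  phi_22 = [rho(2) - phi_11 rho(1)] / [1 - phi_11 rho(1)] = [0.7299 - (-0.8005)(-0.8005)] / [1 - (-0.8005)(-0.8005)]
         = 0.08909975 / 0.35919975 = 0.2481.
Therefore phi_{22} = 0.2481.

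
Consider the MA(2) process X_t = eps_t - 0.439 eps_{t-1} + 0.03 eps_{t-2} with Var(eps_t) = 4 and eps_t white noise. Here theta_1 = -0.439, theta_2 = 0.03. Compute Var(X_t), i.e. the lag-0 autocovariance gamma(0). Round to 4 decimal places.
\gamma(0) = 4.7745

For an MA(q) process X_t = eps_t + sum_i theta_i eps_{t-i} with
Var(eps_t) = sigma^2, the variance is
  gamma(0) = sigma^2 * (1 + sum_i theta_i^2).
  sum_i theta_i^2 = (-0.439)^2 + (0.03)^2 = 0.192721 + 0.0009 = 0.193621.
  gamma(0) = 4 * (1 + 0.193621) = 4 * 1.193621 = 4.774484, which rounds to 4.7745.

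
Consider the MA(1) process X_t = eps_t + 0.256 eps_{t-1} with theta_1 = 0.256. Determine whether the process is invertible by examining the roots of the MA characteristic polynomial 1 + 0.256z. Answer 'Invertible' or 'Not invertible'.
\text{Invertible}

The MA(q) characteristic polynomial is P(z) = 1 + 0.256z.
Invertibility requires all roots to lie outside the unit circle, i.e. |z| > 1 for every root.
This is linear in z: 1 + (0.256) z = 0  =>  z = -1/(0.256) = -3.90625,  |z| = 3.90625.
Moduli of all roots: 3.9062.
All moduli strictly greater than 1? Yes.
Verdict: Invertible.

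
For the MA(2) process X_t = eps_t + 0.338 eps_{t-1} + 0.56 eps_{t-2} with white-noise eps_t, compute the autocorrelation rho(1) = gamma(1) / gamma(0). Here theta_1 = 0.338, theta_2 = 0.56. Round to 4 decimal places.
\rho(1) = 0.3693

For an MA(q) process with theta_0 = 1, the autocovariance is
  gamma(k) = sigma^2 * sum_{i=0..q-k} theta_i * theta_{i+k},
and rho(k) = gamma(k) / gamma(0). Sigma^2 cancels.
  numerator   = (1)*(0.338) + (0.338)*(0.56) = 0.52728.
  denominator = (1)^2 + (0.338)^2 + (0.56)^2 = 1.427844.
  rho(1) = 0.52728 / 1.427844 = 0.3693.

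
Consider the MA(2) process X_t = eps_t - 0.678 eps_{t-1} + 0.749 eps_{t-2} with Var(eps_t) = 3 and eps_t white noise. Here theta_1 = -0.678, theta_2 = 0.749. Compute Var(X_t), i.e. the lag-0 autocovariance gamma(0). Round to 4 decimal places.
\gamma(0) = 6.0621

For an MA(q) process X_t = eps_t + sum_i theta_i eps_{t-i} with
Var(eps_t) = sigma^2, the variance is
  gamma(0) = sigma^2 * (1 + sum_i theta_i^2).
  sum_i theta_i^2 = (-0.678)^2 + (0.749)^2 = 0.459684 + 0.561001 = 1.020685.
  gamma(0) = 3 * (1 + 1.020685) = 3 * 2.020685 = 6.062055, which rounds to 6.0621.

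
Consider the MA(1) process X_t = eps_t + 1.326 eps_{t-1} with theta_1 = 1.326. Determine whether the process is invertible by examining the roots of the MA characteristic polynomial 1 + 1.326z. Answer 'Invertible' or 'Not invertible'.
\text{Not invertible}

The MA(q) characteristic polynomial is P(z) = 1 + 1.326z.
Invertibility requires all roots to lie outside the unit circle, i.e. |z| > 1 for every root.
This is linear in z: 1 + (1.326) z = 0  =>  z = -1/(1.326) = -0.754148,  |z| = 0.754148.
Moduli of all roots: 0.7541.
All moduli strictly greater than 1? No.
Verdict: Not invertible.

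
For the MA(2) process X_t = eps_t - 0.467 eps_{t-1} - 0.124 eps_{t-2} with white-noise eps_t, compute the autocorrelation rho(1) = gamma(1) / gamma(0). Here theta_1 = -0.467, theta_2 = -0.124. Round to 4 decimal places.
\rho(1) = -0.3317

For an MA(q) process with theta_0 = 1, the autocovariance is
  gamma(k) = sigma^2 * sum_{i=0..q-k} theta_i * theta_{i+k},
and rho(k) = gamma(k) / gamma(0). Sigma^2 cancels.
  numerator   = (1)*(-0.467) + (-0.467)*(-0.124) = -0.409092.
  denominator = (1)^2 + (-0.467)^2 + (-0.124)^2 = 1.233465.
  rho(1) = -0.409092 / 1.233465 = -0.3317.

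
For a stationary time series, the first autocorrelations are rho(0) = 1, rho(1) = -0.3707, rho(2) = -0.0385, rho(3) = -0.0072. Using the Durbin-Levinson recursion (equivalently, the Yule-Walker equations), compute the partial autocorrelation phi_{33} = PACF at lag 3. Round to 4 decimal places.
\phi_{33} = -0.1209

The PACF at lag k is phi_{kk}, the last component of the solution
to the Yule-Walker system G_k phi = r_k where
  (G_k)_{ij} = rho(|i - j|), (r_k)_i = rho(i), i,j = 1..k.
Equivalently, Durbin-Levinson gives phi_{kk} iteratively:
  phi_{11} = rho(1)
  phi_{kk} = [rho(k) - sum_{j=1..k-1} phi_{k-1,j} rho(k-j)]
            / [1 - sum_{j=1..k-1} phi_{k-1,j} rho(j)],
  phi_{k,j} = phi_{k-1,j} - phi_{kk} phi_{k-1,k-j},  j = 1..k-1.
Step k = 1:
  phi_11 = rho(1) = -0.3707.
Step k = 2:
  phi_22 = [rho(2) - phi_11 rho(1)] / [1 - phi_11 rho(1)] = [-0.0385 - (-0.3707)(-0.3707)] / [1 - (-0.3707)(-0.3707)]
         = -0.17591849 / 0.86258151 = -0.203944.
  Update: phi_21 = phi_11 - phi_22 phi_11 = -0.3707 - (-0.203944)(-0.3707) = -0.446302.
Step k = 3:
  phi_33 = [rho(3) - phi_21 rho(2) - phi_22 rho(1)] / [1 - phi_21 rho(1) - phi_22 rho(2)]
    numerator   = -0.0072 - (-0.446302)(-0.0385) - (-0.203944)(-0.3707) = -0.09998474
    denominator = 1 - (-0.446302)(-0.3707) - (-0.203944)(-0.0385) = 0.82670396
  phi_33 = -0.09998474 / 0.82670396 = -0.1209.
Therefore phi_{33} = -0.1209.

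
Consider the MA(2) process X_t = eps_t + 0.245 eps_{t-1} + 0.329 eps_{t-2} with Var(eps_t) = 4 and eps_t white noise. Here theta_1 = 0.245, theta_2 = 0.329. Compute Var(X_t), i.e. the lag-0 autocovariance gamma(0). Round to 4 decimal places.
\gamma(0) = 4.6731

For an MA(q) process X_t = eps_t + sum_i theta_i eps_{t-i} with
Var(eps_t) = sigma^2, the variance is
  gamma(0) = sigma^2 * (1 + sum_i theta_i^2).
  sum_i theta_i^2 = (0.245)^2 + (0.329)^2 = 0.060025 + 0.108241 = 0.168266.
  gamma(0) = 4 * (1 + 0.168266) = 4 * 1.168266 = 4.673064, which rounds to 4.6731.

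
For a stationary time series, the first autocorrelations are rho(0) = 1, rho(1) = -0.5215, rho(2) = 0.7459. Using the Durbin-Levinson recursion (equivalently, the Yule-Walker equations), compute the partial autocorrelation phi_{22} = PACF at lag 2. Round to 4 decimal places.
\phi_{22} = 0.6510

The PACF at lag k is phi_{kk}, the last component of the solution
to the Yule-Walker system G_k phi = r_k where
  (G_k)_{ij} = rho(|i - j|), (r_k)_i = rho(i), i,j = 1..k.
Equivalently, Durbin-Levinson gives phi_{kk} iteratively:
  phi_{11} = rho(1)
  phi_{kk} = [rho(k) - sum_{j=1..k-1} phi_{k-1,j} rho(k-j)]
            / [1 - sum_{j=1..k-1} phi_{k-1,j} rho(j)],
  phi_{k,j} = phi_{k-1,j} - phi_{kk} phi_{k-1,k-j},  j = 1..k-1.
Step k = 1:
  phi_11 = rho(1) = -0.5215.
Step k = 2:
  phi_22 = [rho(2) - phi_11 rho(1)] / [1 - phi_11 rho(1)] = [0.7459 - (-0.5215)(-0.5215)] / [1 - (-0.5215)(-0.5215)]
         = 0.47393775 / 0.72803775 = 0.651.
Therefore phi_{22} = 0.6510.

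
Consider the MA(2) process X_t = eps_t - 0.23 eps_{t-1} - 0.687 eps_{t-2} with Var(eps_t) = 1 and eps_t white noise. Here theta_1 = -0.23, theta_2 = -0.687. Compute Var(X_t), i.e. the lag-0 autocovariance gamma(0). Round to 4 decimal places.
\gamma(0) = 1.5249

For an MA(q) process X_t = eps_t + sum_i theta_i eps_{t-i} with
Var(eps_t) = sigma^2, the variance is
  gamma(0) = sigma^2 * (1 + sum_i theta_i^2).
  sum_i theta_i^2 = (-0.23)^2 + (-0.687)^2 = 0.0529 + 0.471969 = 0.524869.
  gamma(0) = 1 * (1 + 0.524869) = 1 * 1.524869 = 1.524869, which rounds to 1.5249.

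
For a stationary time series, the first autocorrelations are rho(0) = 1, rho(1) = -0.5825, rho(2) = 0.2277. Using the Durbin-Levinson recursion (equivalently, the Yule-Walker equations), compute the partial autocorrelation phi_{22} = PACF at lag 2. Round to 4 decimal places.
\phi_{22} = -0.1689

The PACF at lag k is phi_{kk}, the last component of the solution
to the Yule-Walker system G_k phi = r_k where
  (G_k)_{ij} = rho(|i - j|), (r_k)_i = rho(i), i,j = 1..k.
Equivalently, Durbin-Levinson gives phi_{kk} iteratively:
  phi_{11} = rho(1)
  phi_{kk} = [rho(k) - sum_{j=1..k-1} phi_{k-1,j} rho(k-j)]
            / [1 - sum_{j=1..k-1} phi_{k-1,j} rho(j)],
  phi_{k,j} = phi_{k-1,j} - phi_{kk} phi_{k-1,k-j},  j = 1..k-1.
Step k = 1:
  phi_11 = rho(1) = -0.5825.
Step k = 2:
  phi_22 = [rho(2) - phi_11 rho(1)] / [1 - phi_11 rho(1)] = [0.2277 - (-0.5825)(-0.5825)] / [1 - (-0.5825)(-0.5825)]
         = -0.11160625 / 0.66069375 = -0.1689.
Therefore phi_{22} = -0.1689.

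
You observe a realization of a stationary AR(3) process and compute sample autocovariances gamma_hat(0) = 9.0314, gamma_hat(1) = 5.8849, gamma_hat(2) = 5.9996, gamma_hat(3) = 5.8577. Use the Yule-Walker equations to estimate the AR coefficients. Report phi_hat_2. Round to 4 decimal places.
\hat\phi_{2} = 0.3170

The Yule-Walker equations for an AR(p) process read, in matrix form,
  Gamma_p phi = r_p,   with   (Gamma_p)_{ij} = gamma(|i - j|),
                       (r_p)_i = gamma(i),   i,j = 1..p.
Substitute the sample gammas (Toeplitz matrix and right-hand side of size 3):
  Gamma_p = [[9.0314, 5.8849, 5.9996], [5.8849, 9.0314, 5.8849], [5.9996, 5.8849, 9.0314]]
  r_p     = [5.8849, 5.9996, 5.8577]
Written out (R1..R3):
  (R1) 9.0314 phi_1 + 5.8849 phi_2 + 5.9996 phi_3 = 5.8849
  (R2) 5.8849 phi_1 + 9.0314 phi_2 + 5.8849 phi_3 = 5.9996
  (R3) 5.9996 phi_1 + 5.8849 phi_2 + 9.0314 phi_3 = 5.8577
Gaussian elimination:
  R2 <- R2 - (5.8849/9.0314) R1 = R2 - (0.651604) R1:  5.196773 phi_2 + 1.975534 phi_3 = 2.164973
  R3 <- R3 - (5.9996/9.0314) R1 = R3 - (0.664305) R1:  1.975534 phi_2 + 5.045838 phi_3 = 1.948334
  R3 <- R3 - (1.975534/5.196773) R2 = R3 - (0.380146) R2:  4.294846 phi_3 = 1.125328
Back-substitution:
  phi_hat_3 = 1.125328 / 4.294846 = 0.262018
  phi_hat_2 = (2.164973 - (1.975534)(0.262018)) / 5.196773 = 0.316994
  phi_hat_1 = (5.8849 - (5.8849)(0.316994) - (5.9996)(0.262018)) / 9.0314 = 0.27099
So phi_hat = [0.2710, 0.3170, 0.2620].
Therefore phi_hat_2 = 0.3170.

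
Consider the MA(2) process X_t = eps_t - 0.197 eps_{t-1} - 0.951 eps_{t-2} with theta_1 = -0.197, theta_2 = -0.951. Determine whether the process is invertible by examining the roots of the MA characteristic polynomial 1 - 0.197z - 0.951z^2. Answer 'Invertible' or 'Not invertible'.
\text{Not invertible}

The MA(q) characteristic polynomial is P(z) = 1 - 0.197z - 0.951z^2.
Invertibility requires all roots to lie outside the unit circle, i.e. |z| > 1 for every root.
Set 1 + (-0.197) z + (-0.951) z^2 = 0, i.e. a z^2 + b z + c = 0 with a = -0.951, b = -0.197, c = 1.
Discriminant D = b^2 - 4ac = (-0.197)^2 - 4*(-0.951)*1 = 0.038809 - (-3.804) = 3.842809.
D >= 0, so the roots are real: z = (-b +/- sqrt(D)) / (2a) = (0.197 +/- 1.960308) / (-1.902).
  z_1 = (0.197 + 1.960308) / (-1.902) = -1.1342,   |z_1| = 1.1342.
  z_2 = (0.197 - 1.960308) / (-1.902) = 0.9271,   |z_2| = 0.9271.
Moduli of all roots: 1.1342, 0.9271.
All moduli strictly greater than 1? No.
Verdict: Not invertible.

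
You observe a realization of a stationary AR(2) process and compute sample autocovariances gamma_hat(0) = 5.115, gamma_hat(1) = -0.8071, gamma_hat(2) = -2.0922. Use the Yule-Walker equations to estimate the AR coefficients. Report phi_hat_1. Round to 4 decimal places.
\hat\phi_{1} = -0.2280

The Yule-Walker equations for an AR(p) process read, in matrix form,
  Gamma_p phi = r_p,   with   (Gamma_p)_{ij} = gamma(|i - j|),
                       (r_p)_i = gamma(i),   i,j = 1..p.
Substitute the sample gammas (Toeplitz matrix and right-hand side of size 2):
  Gamma_p = [[5.115, -0.8071], [-0.8071, 5.115]]
  r_p     = [-0.8071, -2.0922]
Written out:
  5.115 phi_1 - 0.8071 phi_2 = -0.8071
  -0.8071 phi_1 + 5.115 phi_2 = -2.0922
Solve by Cramer's rule:
  det = gamma(0)^2 - gamma(1)^2 = (5.115)^2 - (-0.8071)^2 = 26.163225 - 0.65141041 = 25.51181459
  phi_hat_1 = [gamma(1) gamma(0) - gamma(1) gamma(2)] / det = [(-0.8071)(5.115) - (-0.8071)(-2.0922)] / 25.51181459 = -5.81693112 / 25.51181459 = -0.228
  phi_hat_2 = [gamma(0) gamma(2) - gamma(1)^2] / det = [(5.115)(-2.0922) - (-0.8071)^2] / 25.51181459 = -11.35301341 / 25.51181459 = -0.445
So phi_hat = [-0.2280, -0.4450].
Therefore phi_hat_1 = -0.2280.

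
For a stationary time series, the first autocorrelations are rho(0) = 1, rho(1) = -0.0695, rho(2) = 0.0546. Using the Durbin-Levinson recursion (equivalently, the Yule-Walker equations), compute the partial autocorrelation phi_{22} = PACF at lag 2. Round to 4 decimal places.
\phi_{22} = 0.0500

The PACF at lag k is phi_{kk}, the last component of the solution
to the Yule-Walker system G_k phi = r_k where
  (G_k)_{ij} = rho(|i - j|), (r_k)_i = rho(i), i,j = 1..k.
Equivalently, Durbin-Levinson gives phi_{kk} iteratively:
  phi_{11} = rho(1)
  phi_{kk} = [rho(k) - sum_{j=1..k-1} phi_{k-1,j} rho(k-j)]
            / [1 - sum_{j=1..k-1} phi_{k-1,j} rho(j)],
  phi_{k,j} = phi_{k-1,j} - phi_{kk} phi_{k-1,k-j},  j = 1..k-1.
Step k = 1:
  phi_11 = rho(1) = -0.0695.
Step k = 2:
  phi_22 = [rho(2) - phi_11 rho(1)] / [1 - phi_11 rho(1)] = [0.0546 - (-0.0695)(-0.0695)] / [1 - (-0.0695)(-0.0695)]
         = 0.04976975 / 0.99516975 = 0.05.
Therefore phi_{22} = 0.0500.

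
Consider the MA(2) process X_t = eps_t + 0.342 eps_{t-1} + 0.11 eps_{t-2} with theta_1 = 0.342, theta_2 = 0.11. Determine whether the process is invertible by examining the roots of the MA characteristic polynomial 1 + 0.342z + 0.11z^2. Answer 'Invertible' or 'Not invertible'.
\text{Invertible}

The MA(q) characteristic polynomial is P(z) = 1 + 0.342z + 0.11z^2.
Invertibility requires all roots to lie outside the unit circle, i.e. |z| > 1 for every root.
Set 1 + (0.342) z + (0.11) z^2 = 0, i.e. a z^2 + b z + c = 0 with a = 0.11, b = 0.342, c = 1.
Discriminant D = b^2 - 4ac = (0.342)^2 - 4*(0.11)*1 = 0.116964 - (0.44) = -0.323036.
D < 0, so the roots are the complex-conjugate pair z = (-b +/- i sqrt(-D)) / (2a) = -1.5545 +/- 2.5835i.
For a conjugate pair |z|^2 = z * conj(z) = (product of roots) = c/a = 1/(0.11) = 9.090909, so |z| = sqrt(9.090909) = 3.0151 for both roots.
Moduli of all roots: 3.0151, 3.0151.
All moduli strictly greater than 1? Yes.
Verdict: Invertible.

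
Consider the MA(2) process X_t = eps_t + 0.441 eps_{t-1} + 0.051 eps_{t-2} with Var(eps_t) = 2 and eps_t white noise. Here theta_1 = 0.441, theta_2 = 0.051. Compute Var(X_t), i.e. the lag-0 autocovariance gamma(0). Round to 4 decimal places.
\gamma(0) = 2.3942

For an MA(q) process X_t = eps_t + sum_i theta_i eps_{t-i} with
Var(eps_t) = sigma^2, the variance is
  gamma(0) = sigma^2 * (1 + sum_i theta_i^2).
  sum_i theta_i^2 = (0.441)^2 + (0.051)^2 = 0.194481 + 0.002601 = 0.197082.
  gamma(0) = 2 * (1 + 0.197082) = 2 * 1.197082 = 2.394164, which rounds to 2.3942.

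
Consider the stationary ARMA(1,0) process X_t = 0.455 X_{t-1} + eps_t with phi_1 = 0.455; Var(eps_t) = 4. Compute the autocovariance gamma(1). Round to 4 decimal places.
\gamma(1) = 2.2952

Multiply the model equation by X_{t-k} and take expectations. With theta_0 = psi_0 = 1 and psi_j the MA(infinity) weights, this gives
  gamma(k) - sum_i phi_i gamma(k-i) = c_k,
  c_k = sigma^2 * sum_{j=k..q} theta_j psi_{j-k}   (c_k = 0 for k > q),
using gamma(-m) = gamma(m).
Pure AR (q = 0): c_0 = sigma^2 = 4, c_k = 0 for k >= 1.
Equations for k = 0 and k = 1 (AR order 1):
  gamma(0) = phi_1 gamma(1) + c_0
  gamma(1) = phi_1 gamma(0) + c_1
Substituting the second into the first: gamma(0) (1 - phi_1^2) = c_0 + phi_1 c_1, so
  gamma(0) = c_0 / (1 - phi_1^2) = 4 / (1 - (0.455)^2) = 4 / 0.792975 = 5.044295.
  gamma(1) = phi_1 gamma(0) = (0.455)(5.044295) = 2.295154.
Therefore gamma(1) = 2.2952 (to 4 decimal places).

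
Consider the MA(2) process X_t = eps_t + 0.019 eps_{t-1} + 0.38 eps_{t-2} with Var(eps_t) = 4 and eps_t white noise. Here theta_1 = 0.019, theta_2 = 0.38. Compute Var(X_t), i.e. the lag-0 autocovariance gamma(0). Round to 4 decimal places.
\gamma(0) = 4.5790

For an MA(q) process X_t = eps_t + sum_i theta_i eps_{t-i} with
Var(eps_t) = sigma^2, the variance is
  gamma(0) = sigma^2 * (1 + sum_i theta_i^2).
  sum_i theta_i^2 = (0.019)^2 + (0.38)^2 = 0.000361 + 0.1444 = 0.144761.
  gamma(0) = 4 * (1 + 0.144761) = 4 * 1.144761 = 4.579044, which rounds to 4.5790.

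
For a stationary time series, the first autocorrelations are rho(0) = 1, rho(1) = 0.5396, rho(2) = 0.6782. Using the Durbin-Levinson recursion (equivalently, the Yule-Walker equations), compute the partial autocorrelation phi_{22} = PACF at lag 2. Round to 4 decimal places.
\phi_{22} = 0.5460

The PACF at lag k is phi_{kk}, the last component of the solution
to the Yule-Walker system G_k phi = r_k where
  (G_k)_{ij} = rho(|i - j|), (r_k)_i = rho(i), i,j = 1..k.
Equivalently, Durbin-Levinson gives phi_{kk} iteratively:
  phi_{11} = rho(1)
  phi_{kk} = [rho(k) - sum_{j=1..k-1} phi_{k-1,j} rho(k-j)]
            / [1 - sum_{j=1..k-1} phi_{k-1,j} rho(j)],
  phi_{k,j} = phi_{k-1,j} - phi_{kk} phi_{k-1,k-j},  j = 1..k-1.
Step k = 1:
  phi_11 = rho(1) = 0.5396.
Step k = 2:
  phi_22 = [rho(2) - phi_11 rho(1)] / [1 - phi_11 rho(1)] = [0.6782 - (0.5396)(0.5396)] / [1 - (0.5396)(0.5396)]
         = 0.38703184 / 0.70883184 = 0.546.
Therefore phi_{22} = 0.5460.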